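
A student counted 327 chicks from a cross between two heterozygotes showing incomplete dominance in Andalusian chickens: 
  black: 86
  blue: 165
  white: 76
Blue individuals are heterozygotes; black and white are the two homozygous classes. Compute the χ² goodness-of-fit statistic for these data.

With incomplete dominance, a heterozygote × heterozygote cross gives a 1:2:1 phenotypic ratio.
The 1:2:1 ratio has 4 parts, so with N = 327 the expected counts are:
  black: 327 × 1/4 = 81.75
  blue: 327 × 2/4 = 163.5
  white: 327 × 1/4 = 81.75
χ² = Σ (O − E)² / E
  black: (86 − 81.75)² / 81.75 = 0.2209
  blue: (165 − 163.5)² / 163.5 = 0.0138
  white: (76 − 81.75)² / 81.75 = 0.4044
χ² = 0.2209 + 0.0138 + 0.4044 = 0.6391 ≈ 0.639

0.639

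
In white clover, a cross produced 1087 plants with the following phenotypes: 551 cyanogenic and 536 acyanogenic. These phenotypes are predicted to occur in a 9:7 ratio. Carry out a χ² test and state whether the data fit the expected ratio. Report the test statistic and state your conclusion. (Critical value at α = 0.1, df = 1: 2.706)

Total ratio parts = 16. Expected numbers out of 1087:
  cyanogenic: 1087 × 9/16 = 611.4375
  acyanogenic: 1087 × 7/16 = 475.5625
χ² = Σ (O − E)² / E
  cyanogenic: (551 − 611.4375)² / 611.4375 = 5.9739
  acyanogenic: (536 − 475.5625)² / 475.5625 = 7.6808
χ² = 5.9739 + 7.6808 = 13.6547 ≈ 13.655
Degrees of freedom = 2 − 1 = 1; critical value at α = 0.1 is 2.706.
Since 13.655 > 2.706, we reject the null hypothesis — the data do not fit the 9:7 ratio.

13.655; not consistent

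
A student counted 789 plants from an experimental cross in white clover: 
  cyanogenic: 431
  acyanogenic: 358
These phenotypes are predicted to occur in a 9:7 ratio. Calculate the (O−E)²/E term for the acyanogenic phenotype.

0.476

The 9:7 ratio has 16 parts, so with N = 789 the expected counts are:
  cyanogenic: 789 × 9/16 = 443.8125
  acyanogenic: 789 × 7/16 = 345.1875
Contribution of acyanogenic: (358 − 345.1875)² / 345.1875 = 0.4756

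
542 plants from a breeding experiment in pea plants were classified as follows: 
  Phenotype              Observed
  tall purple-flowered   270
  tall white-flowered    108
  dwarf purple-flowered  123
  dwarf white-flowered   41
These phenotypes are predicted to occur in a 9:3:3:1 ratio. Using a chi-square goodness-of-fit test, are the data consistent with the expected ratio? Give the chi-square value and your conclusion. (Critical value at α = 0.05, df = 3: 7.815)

10.384; not consistent

Expected counts for N = 542 under a 9:3:3:1 ratio (total parts = 16):
  tall purple-flowered: 542 × 9/16 = 304.875
  tall white-flowered: 542 × 3/16 = 101.625
  dwarf purple-flowered: 542 × 3/16 = 101.625
  dwarf white-flowered: 542 × 1/16 = 33.875
χ² = Σ (O − E)² / E
  tall purple-flowered: (270 − 304.875)² / 304.875 = 3.9894
  tall white-flowered: (108 − 101.625)² / 101.625 = 0.3999
  dwarf purple-flowered: (123 − 101.625)² / 101.625 = 4.4958
  dwarf white-flowered: (41 − 33.875)² / 33.875 = 1.4986
χ² = 3.9894 + 0.3999 + 4.4958 + 1.4986 = 10.3837 ≈ 10.384
Degrees of freedom = 4 − 1 = 3; critical value at α = 0.05 is 7.815.
Since 10.384 > 7.815, we reject the null hypothesis — the data do not fit the 9:3:3:1 ratio.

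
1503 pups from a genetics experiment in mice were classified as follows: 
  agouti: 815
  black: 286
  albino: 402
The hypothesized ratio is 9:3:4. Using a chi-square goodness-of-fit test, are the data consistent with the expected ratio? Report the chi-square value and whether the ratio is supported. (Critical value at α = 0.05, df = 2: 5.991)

2.992; consistent

The 9:3:4 ratio has 16 parts, so with N = 1503 the expected counts are:
  agouti: 1503 × 9/16 = 845.4375
  black: 1503 × 3/16 = 281.8125
  albino: 1503 × 4/16 = 375.75
χ² = Σ (O − E)² / E
  agouti: (815 − 845.4375)² / 845.4375 = 1.0958
  black: (286 − 281.8125)² / 281.8125 = 0.0622
  albino: (402 − 375.75)² / 375.75 = 1.8338
χ² = 1.0958 + 0.0622 + 1.8338 = 2.9918 ≈ 2.992
Degrees of freedom = 3 − 1 = 2; critical value at α = 0.05 is 5.991.
Since 2.992 < 5.991, we fail to reject the null hypothesis — the data are consistent with the 9:3:4 ratio.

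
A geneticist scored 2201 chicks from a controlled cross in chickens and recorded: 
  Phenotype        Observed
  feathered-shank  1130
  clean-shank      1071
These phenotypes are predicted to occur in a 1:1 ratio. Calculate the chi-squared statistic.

Expected counts for N = 2201 under a 1:1 ratio (total parts = 2):
  feathered-shank: 2201 × 1/2 = 1100.5
  clean-shank: 2201 × 1/2 = 1100.5
χ² = Σ (O − E)² / E
  feathered-shank: (1130 − 1100.5)² / 1100.5 = 0.7908
  clean-shank: (1071 − 1100.5)² / 1100.5 = 0.7908
χ² = 0.7908 + 0.7908 = 1.5816 ≈ 1.582

1.582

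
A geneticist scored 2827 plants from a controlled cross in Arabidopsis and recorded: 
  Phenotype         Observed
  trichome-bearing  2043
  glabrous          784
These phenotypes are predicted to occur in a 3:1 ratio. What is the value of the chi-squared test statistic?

The 3:1 ratio has 4 parts, so with N = 2827 the expected counts are:
  trichome-bearing: 2827 × 3/4 = 2120.25
  glabrous: 2827 × 1/4 = 706.75
χ² = Σ (O − E)² / E
  trichome-bearing: (2043 − 2120.25)² / 2120.25 = 2.8146
  glabrous: (784 − 706.75)² / 706.75 = 8.4437
χ² = 2.8146 + 8.4437 = 11.2583 ≈ 11.258

11.258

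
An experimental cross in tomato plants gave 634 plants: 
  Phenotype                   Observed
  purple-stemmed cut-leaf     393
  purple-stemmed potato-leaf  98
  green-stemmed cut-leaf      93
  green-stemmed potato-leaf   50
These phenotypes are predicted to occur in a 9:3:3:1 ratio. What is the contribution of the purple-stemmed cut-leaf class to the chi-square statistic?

3.710

Under the 9:3:3:1 hypothesis (Σ ratio = 16, N = 634):
  purple-stemmed cut-leaf: 634 × 9/16 = 356.625
  purple-stemmed potato-leaf: 634 × 3/16 = 118.875
  green-stemmed cut-leaf: 634 × 3/16 = 118.875
  green-stemmed potato-leaf: 634 × 1/16 = 39.625
Contribution of purple-stemmed cut-leaf: (393 − 356.625)² / 356.625 = 3.7102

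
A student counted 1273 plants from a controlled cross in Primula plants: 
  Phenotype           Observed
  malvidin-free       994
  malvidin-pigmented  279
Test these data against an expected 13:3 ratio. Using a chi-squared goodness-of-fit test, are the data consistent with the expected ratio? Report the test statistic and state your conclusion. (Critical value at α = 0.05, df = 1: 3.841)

8.380; not consistent

Total ratio parts = 16. Expected numbers out of 1273:
  malvidin-free: 1273 × 13/16 = 1034.3125
  malvidin-pigmented: 1273 × 3/16 = 238.6875
χ² = Σ (O − E)² / E
  malvidin-free: (994 − 1034.3125)² / 1034.3125 = 1.5712
  malvidin-pigmented: (279 − 238.6875)² / 238.6875 = 6.8085
χ² = 1.5712 + 6.8085 = 8.3797 ≈ 8.380
Degrees of freedom = 2 − 1 = 1; critical value at α = 0.05 is 3.841.
Since 8.380 > 3.841, we reject the null hypothesis — the data do not fit the 13:3 ratio.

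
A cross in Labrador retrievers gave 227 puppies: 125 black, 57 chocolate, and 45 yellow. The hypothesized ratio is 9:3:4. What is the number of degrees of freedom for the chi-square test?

2

A goodness-of-fit test with 3 phenotype classes has df = 3 − 1 = 2.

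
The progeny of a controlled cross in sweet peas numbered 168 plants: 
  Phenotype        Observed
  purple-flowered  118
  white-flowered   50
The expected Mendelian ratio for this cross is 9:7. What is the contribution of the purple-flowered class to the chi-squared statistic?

Under the 9:7 hypothesis (Σ ratio = 16, N = 168):
  purple-flowered: 168 × 9/16 = 94.5
  white-flowered: 168 × 7/16 = 73.5
Contribution of purple-flowered: (118 − 94.5)² / 94.5 = 5.8439

5.844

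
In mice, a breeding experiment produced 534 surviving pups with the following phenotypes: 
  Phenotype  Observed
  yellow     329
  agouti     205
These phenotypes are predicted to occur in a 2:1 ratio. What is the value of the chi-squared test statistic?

Expected counts for N = 534 under a 2:1 ratio (total parts = 3):
  yellow: 534 × 2/3 = 356
  agouti: 534 × 1/3 = 178
χ² = Σ (O − E)² / E
  yellow: (329 − 356)² / 356 = 2.0478
  agouti: (205 − 178)² / 178 = 4.0955
χ² = 2.0478 + 4.0955 = 6.1433 ≈ 6.143

6.143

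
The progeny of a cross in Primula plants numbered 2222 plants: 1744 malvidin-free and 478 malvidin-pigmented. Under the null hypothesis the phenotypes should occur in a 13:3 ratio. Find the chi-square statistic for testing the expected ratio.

Under the 13:3 hypothesis (Σ ratio = 16, N = 2222):
  malvidin-free: 2222 × 13/16 = 1805.375
  malvidin-pigmented: 2222 × 3/16 = 416.625
χ² = Σ (O − E)² / E
  malvidin-free: (1744 − 1805.375)² / 1805.375 = 2.0865
  malvidin-pigmented: (478 − 416.625)² / 416.625 = 9.0414
χ² = 2.0865 + 9.0414 = 11.1279 ≈ 11.128

11.128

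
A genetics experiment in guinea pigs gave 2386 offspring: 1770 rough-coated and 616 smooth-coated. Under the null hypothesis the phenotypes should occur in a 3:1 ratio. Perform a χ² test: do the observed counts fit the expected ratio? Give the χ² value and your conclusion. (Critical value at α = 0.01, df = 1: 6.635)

0.850; consistent

Under the 3:1 hypothesis (Σ ratio = 4, N = 2386):
  rough-coated: 2386 × 3/4 = 1789.5
  smooth-coated: 2386 × 1/4 = 596.5
χ² = Σ (O − E)² / E
  rough-coated: (1770 − 1789.5)² / 1789.5 = 0.2125
  smooth-coated: (616 − 596.5)² / 596.5 = 0.6375
χ² = 0.2125 + 0.6375 = 0.850
Degrees of freedom = 2 − 1 = 1; critical value at α = 0.01 is 6.635.
Since 0.850 < 6.635, we fail to reject the null hypothesis — the data are consistent with the 3:1 ratio.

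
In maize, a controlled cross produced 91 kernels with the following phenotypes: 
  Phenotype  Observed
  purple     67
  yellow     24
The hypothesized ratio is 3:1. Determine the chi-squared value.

0.092

The 3:1 ratio has 4 parts, so with N = 91 the expected counts are:
  purple: 91 × 3/4 = 68.25
  yellow: 91 × 1/4 = 22.75
χ² = Σ (O − E)² / E
  purple: (67 − 68.25)² / 68.25 = 0.0229
  yellow: (24 − 22.75)² / 22.75 = 0.0687
χ² = 0.0229 + 0.0687 = 0.0916 ≈ 0.092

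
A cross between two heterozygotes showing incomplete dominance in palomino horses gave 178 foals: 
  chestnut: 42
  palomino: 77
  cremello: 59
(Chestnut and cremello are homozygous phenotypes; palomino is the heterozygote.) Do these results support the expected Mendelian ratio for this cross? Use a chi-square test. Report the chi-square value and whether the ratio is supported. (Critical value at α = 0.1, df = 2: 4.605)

With incomplete dominance, a heterozygote × heterozygote cross gives a 1:2:1 phenotypic ratio.
Expected counts for N = 178 under a 1:2:1 ratio (total parts = 4):
  chestnut: 178 × 1/4 = 44.5
  palomino: 178 × 2/4 = 89
  cremello: 178 × 1/4 = 44.5
χ² = Σ (O − E)² / E
  chestnut: (42 − 44.5)² / 44.5 = 0.1404
  palomino: (77 − 89)² / 89 = 1.6180
  cremello: (59 − 44.5)² / 44.5 = 4.7247
χ² = 0.1404 + 1.6180 + 4.7247 = 6.4831 ≈ 6.483
Degrees of freedom = 3 − 1 = 2; critical value at α = 0.1 is 4.605.
Since 6.483 > 4.605, we reject the null hypothesis — the data do not fit the 1:2:1 ratio.

6.483; not consistent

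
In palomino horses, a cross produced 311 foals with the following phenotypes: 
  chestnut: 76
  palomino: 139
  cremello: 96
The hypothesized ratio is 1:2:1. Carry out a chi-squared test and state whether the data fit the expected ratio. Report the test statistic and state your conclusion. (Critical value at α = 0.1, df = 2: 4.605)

6.074; not consistent

Under the 1:2:1 hypothesis (Σ ratio = 4, N = 311):
  chestnut: 311 × 1/4 = 77.75
  palomino: 311 × 2/4 = 155.5
  cremello: 311 × 1/4 = 77.75
χ² = Σ (O − E)² / E
  chestnut: (76 − 77.75)² / 77.75 = 0.0394
  palomino: (139 − 155.5)² / 155.5 = 1.7508
  cremello: (96 − 77.75)² / 77.75 = 4.2838
χ² = 0.0394 + 1.7508 + 4.2838 = 6.074
Degrees of freedom = 3 − 1 = 2; critical value at α = 0.1 is 4.605.
Since 6.074 > 4.605, we reject the null hypothesis — the data do not fit the 1:2:1 ratio.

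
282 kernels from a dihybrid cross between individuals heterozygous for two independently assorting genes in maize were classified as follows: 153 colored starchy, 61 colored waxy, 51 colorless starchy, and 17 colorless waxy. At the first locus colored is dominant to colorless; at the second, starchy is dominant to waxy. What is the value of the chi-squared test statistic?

1.537

A dihybrid F₂ with independent assortment and complete dominance at both loci gives a 9:3:3:1 phenotypic ratio.
The 9:3:3:1 ratio has 16 parts, so with N = 282 the expected counts are:
  colored starchy: 282 × 9/16 = 158.625
  colored waxy: 282 × 3/16 = 52.875
  colorless starchy: 282 × 3/16 = 52.875
  colorless waxy: 282 × 1/16 = 17.625
χ² = Σ (O − E)² / E
  colored starchy: (153 − 158.625)² / 158.625 = 0.1995
  colored waxy: (61 − 52.875)² / 52.875 = 1.2485
  colorless starchy: (51 − 52.875)² / 52.875 = 0.0665
  colorless waxy: (17 − 17.625)² / 17.625 = 0.0222
χ² = 0.1995 + 1.2485 + 0.0665 + 0.0222 = 1.5367 ≈ 1.537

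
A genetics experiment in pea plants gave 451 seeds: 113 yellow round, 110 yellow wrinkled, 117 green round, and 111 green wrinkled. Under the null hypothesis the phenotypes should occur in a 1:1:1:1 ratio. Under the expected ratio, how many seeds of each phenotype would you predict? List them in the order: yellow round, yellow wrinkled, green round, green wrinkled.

Expected counts for N = 451 under a 1:1:1:1 ratio (total parts = 4):
  yellow round: 451 × 1/4 = 112.75
  yellow wrinkled: 451 × 1/4 = 112.75
  green round: 451 × 1/4 = 112.75
  green wrinkled: 451 × 1/4 = 112.75

112.75, 112.75, 112.75, 112.75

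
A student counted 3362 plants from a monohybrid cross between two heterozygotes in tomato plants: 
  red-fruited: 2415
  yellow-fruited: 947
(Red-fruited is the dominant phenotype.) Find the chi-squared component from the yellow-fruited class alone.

13.495

For a monohybrid cross between heterozygotes with complete dominance, the expected phenotypic ratio is 3:1.
The 3:1 ratio has 4 parts, so with N = 3362 the expected counts are:
  red-fruited: 3362 × 3/4 = 2521.5
  yellow-fruited: 3362 × 1/4 = 840.5
Contribution of yellow-fruited: (947 − 840.5)² / 840.5 = 13.4946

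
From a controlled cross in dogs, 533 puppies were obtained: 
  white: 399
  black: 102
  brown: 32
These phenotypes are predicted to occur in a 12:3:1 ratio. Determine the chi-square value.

0.096

Under the 12:3:1 hypothesis (Σ ratio = 16, N = 533):
  white: 533 × 12/16 = 399.75
  black: 533 × 3/16 = 99.9375
  brown: 533 × 1/16 = 33.3125
χ² = Σ (O − E)² / E
  white: (399 − 399.75)² / 399.75 = 0.0014
  black: (102 − 99.9375)² / 99.9375 = 0.0426
  brown: (32 − 33.3125)² / 33.3125 = 0.0517
χ² = 0.0014 + 0.0426 + 0.0517 = 0.0957 ≈ 0.096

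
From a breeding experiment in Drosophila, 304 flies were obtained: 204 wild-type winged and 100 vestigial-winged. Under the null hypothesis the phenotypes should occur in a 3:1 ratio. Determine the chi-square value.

Under the 3:1 hypothesis (Σ ratio = 4, N = 304):
  wild-type winged: 304 × 3/4 = 228
  vestigial-winged: 304 × 1/4 = 76
χ² = Σ (O − E)² / E
  wild-type winged: (204 − 228)² / 228 = 2.5263
  vestigial-winged: (100 − 76)² / 76 = 7.5789
χ² = 2.5263 + 7.5789 = 10.1052 ≈ 10.105

10.105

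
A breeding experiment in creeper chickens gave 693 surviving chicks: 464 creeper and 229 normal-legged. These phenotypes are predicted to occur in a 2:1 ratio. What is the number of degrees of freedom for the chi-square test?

A goodness-of-fit test with 2 phenotype classes has df = 2 − 1 = 1.

1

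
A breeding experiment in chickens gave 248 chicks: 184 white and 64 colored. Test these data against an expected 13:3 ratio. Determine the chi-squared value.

The 13:3 ratio has 16 parts, so with N = 248 the expected counts are:
  white: 248 × 13/16 = 201.5
  colored: 248 × 3/16 = 46.5
χ² = Σ (O − E)² / E
  white: (184 − 201.5)² / 201.5 = 1.5199
  colored: (64 − 46.5)² / 46.5 = 6.5860
χ² = 1.5199 + 6.5860 = 8.1059 ≈ 8.106

8.106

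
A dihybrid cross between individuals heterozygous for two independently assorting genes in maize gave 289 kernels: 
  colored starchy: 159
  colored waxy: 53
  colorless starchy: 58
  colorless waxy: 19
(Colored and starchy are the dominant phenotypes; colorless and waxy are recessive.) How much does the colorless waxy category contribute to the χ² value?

A dihybrid F₂ with independent assortment and complete dominance at both loci gives a 9:3:3:1 phenotypic ratio.
The 9:3:3:1 ratio has 16 parts, so with N = 289 the expected counts are:
  colored starchy: 289 × 9/16 = 162.5625
  colored waxy: 289 × 3/16 = 54.1875
  colorless starchy: 289 × 3/16 = 54.1875
  colorless waxy: 289 × 1/16 = 18.0625
Contribution of colorless waxy: (19 − 18.0625)² / 18.0625 = 0.0487

0.049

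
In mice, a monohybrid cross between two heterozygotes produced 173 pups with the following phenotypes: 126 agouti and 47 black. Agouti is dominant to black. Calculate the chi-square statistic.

0.434

For a monohybrid cross between heterozygotes with complete dominance, the expected phenotypic ratio is 3:1.
The 3:1 ratio has 4 parts, so with N = 173 the expected counts are:
  agouti: 173 × 3/4 = 129.75
  black: 173 × 1/4 = 43.25
χ² = Σ (O − E)² / E
  agouti: (126 − 129.75)² / 129.75 = 0.1084
  black: (47 − 43.25)² / 43.25 = 0.3251
χ² = 0.1084 + 0.3251 = 0.4335 ≈ 0.434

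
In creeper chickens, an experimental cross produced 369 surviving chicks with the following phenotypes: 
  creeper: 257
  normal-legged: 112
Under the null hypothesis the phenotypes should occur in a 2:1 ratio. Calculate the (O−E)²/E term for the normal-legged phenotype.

0.984

The 2:1 ratio has 3 parts, so with N = 369 the expected counts are:
  creeper: 369 × 2/3 = 246
  normal-legged: 369 × 1/3 = 123
Contribution of normal-legged: (112 − 123)² / 123 = 0.9837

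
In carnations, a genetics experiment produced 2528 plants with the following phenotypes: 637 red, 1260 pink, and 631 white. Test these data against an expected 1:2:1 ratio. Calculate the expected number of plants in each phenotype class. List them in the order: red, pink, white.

632, 1264, 632

Expected counts for N = 2528 under a 1:2:1 ratio (total parts = 4):
  red: 2528 × 1/4 = 632
  pink: 2528 × 2/4 = 1264
  white: 2528 × 1/4 = 632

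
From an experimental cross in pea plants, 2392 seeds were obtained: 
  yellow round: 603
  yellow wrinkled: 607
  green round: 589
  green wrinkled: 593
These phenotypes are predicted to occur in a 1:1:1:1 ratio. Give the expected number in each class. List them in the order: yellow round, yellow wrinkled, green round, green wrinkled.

Expected counts for N = 2392 under a 1:1:1:1 ratio (total parts = 4):
  yellow round: 2392 × 1/4 = 598
  yellow wrinkled: 2392 × 1/4 = 598
  green round: 2392 × 1/4 = 598
  green wrinkled: 2392 × 1/4 = 598

598, 598, 598, 598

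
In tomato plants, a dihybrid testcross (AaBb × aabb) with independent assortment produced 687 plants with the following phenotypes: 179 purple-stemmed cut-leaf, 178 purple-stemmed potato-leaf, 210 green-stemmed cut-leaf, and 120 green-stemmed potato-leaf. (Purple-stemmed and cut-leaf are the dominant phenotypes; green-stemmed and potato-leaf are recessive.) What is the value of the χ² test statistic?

24.645

A dihybrid testcross with independent assortment gives a 1:1:1:1 ratio.
Expected counts for N = 687 under a 1:1:1:1 ratio (total parts = 4):
  purple-stemmed cut-leaf: 687 × 1/4 = 171.75
  purple-stemmed potato-leaf: 687 × 1/4 = 171.75
  green-stemmed cut-leaf: 687 × 1/4 = 171.75
  green-stemmed potato-leaf: 687 × 1/4 = 171.75
χ² = Σ (O − E)² / E
  purple-stemmed cut-leaf: (179 − 171.75)² / 171.75 = 0.3060
  purple-stemmed potato-leaf: (178 − 171.75)² / 171.75 = 0.2274
  green-stemmed cut-leaf: (210 − 171.75)² / 171.75 = 8.5186
  green-stemmed potato-leaf: (120 − 171.75)² / 171.75 = 15.5928
χ² = 0.3060 + 0.2274 + 8.5186 + 15.5928 = 24.6448 ≈ 24.645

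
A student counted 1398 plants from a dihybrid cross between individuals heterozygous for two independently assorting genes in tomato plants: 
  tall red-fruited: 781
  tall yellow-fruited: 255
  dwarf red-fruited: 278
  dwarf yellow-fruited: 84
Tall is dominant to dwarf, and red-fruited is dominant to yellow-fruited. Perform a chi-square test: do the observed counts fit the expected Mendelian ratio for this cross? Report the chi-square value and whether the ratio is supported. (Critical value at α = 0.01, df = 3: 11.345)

1.322; consistent

A dihybrid F₂ with independent assortment and complete dominance at both loci gives a 9:3:3:1 phenotypic ratio.
Under the 9:3:3:1 hypothesis (Σ ratio = 16, N = 1398):
  tall red-fruited: 1398 × 9/16 = 786.375
  tall yellow-fruited: 1398 × 3/16 = 262.125
  dwarf red-fruited: 1398 × 3/16 = 262.125
  dwarf yellow-fruited: 1398 × 1/16 = 87.375
χ² = Σ (O − E)² / E
  tall red-fruited: (781 − 786.375)² / 786.375 = 0.0367
  tall yellow-fruited: (255 − 262.125)² / 262.125 = 0.1937
  dwarf red-fruited: (278 − 262.125)² / 262.125 = 0.9614
  dwarf yellow-fruited: (84 − 87.375)² / 87.375 = 0.1304
χ² = 0.0367 + 0.1937 + 0.9614 + 0.1304 = 1.3222 ≈ 1.322
Degrees of freedom = 4 − 1 = 3; critical value at α = 0.01 is 11.345.
Since 1.322 < 11.345, we fail to reject the null hypothesis — the data are consistent with the 9:3:3:1 ratio.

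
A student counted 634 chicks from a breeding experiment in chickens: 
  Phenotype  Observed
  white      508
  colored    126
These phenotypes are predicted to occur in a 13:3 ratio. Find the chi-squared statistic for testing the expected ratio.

0.526

Under the 13:3 hypothesis (Σ ratio = 16, N = 634):
  white: 634 × 13/16 = 515.125
  colored: 634 × 3/16 = 118.875
χ² = Σ (O − E)² / E
  white: (508 − 515.125)² / 515.125 = 0.0986
  colored: (126 − 118.875)² / 118.875 = 0.4271
χ² = 0.0986 + 0.4271 = 0.5257 ≈ 0.526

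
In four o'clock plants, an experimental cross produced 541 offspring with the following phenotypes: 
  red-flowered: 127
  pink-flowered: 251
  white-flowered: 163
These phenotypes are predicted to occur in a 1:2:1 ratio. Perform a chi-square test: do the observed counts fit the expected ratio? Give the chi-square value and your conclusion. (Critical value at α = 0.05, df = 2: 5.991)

Total ratio parts = 4. Expected numbers out of 541:
  red-flowered: 541 × 1/4 = 135.25
  pink-flowered: 541 × 2/4 = 270.5
  white-flowered: 541 × 1/4 = 135.25
χ² = Σ (O − E)² / E
  red-flowered: (127 − 135.25)² / 135.25 = 0.5032
  pink-flowered: (251 − 270.5)² / 270.5 = 1.4057
  white-flowered: (163 − 135.25)² / 135.25 = 5.6936
χ² = 0.5032 + 1.4057 + 5.6936 = 7.6025 ≈ 7.603
Degrees of freedom = 3 − 1 = 2; critical value at α = 0.05 is 5.991.
Since 7.603 > 5.991, we reject the null hypothesis — the data do not fit the 1:2:1 ratio.

7.603; not consistent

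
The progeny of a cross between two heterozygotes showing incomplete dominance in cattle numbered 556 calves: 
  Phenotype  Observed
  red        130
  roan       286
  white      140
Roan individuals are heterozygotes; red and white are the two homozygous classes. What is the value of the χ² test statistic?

0.820

With incomplete dominance, a heterozygote × heterozygote cross gives a 1:2:1 phenotypic ratio.
Total ratio parts = 4. Expected numbers out of 556:
  red: 556 × 1/4 = 139
  roan: 556 × 2/4 = 278
  white: 556 × 1/4 = 139
χ² = Σ (O − E)² / E
  red: (130 − 139)² / 139 = 0.5827
  roan: (286 − 278)² / 278 = 0.2302
  white: (140 − 139)² / 139 = 0.0072
χ² = 0.5827 + 0.2302 + 0.0072 = 0.8201 ≈ 0.820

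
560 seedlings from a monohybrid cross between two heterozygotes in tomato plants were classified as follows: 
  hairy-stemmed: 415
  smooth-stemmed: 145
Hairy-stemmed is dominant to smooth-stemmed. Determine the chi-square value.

0.238

For a monohybrid cross between heterozygotes with complete dominance, the expected phenotypic ratio is 3:1.
Expected counts for N = 560 under a 3:1 ratio (total parts = 4):
  hairy-stemmed: 560 × 3/4 = 420
  smooth-stemmed: 560 × 1/4 = 140
χ² = Σ (O − E)² / E
  hairy-stemmed: (415 − 420)² / 420 = 0.0595
  smooth-stemmed: (145 − 140)² / 140 = 0.1786
χ² = 0.0595 + 0.1786 = 0.2381 ≈ 0.238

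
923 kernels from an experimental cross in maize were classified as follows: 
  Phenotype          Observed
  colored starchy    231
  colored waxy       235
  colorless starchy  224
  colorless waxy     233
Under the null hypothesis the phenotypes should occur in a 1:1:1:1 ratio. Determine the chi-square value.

Under the 1:1:1:1 hypothesis (Σ ratio = 4, N = 923):
  colored starchy: 923 × 1/4 = 230.75
  colored waxy: 923 × 1/4 = 230.75
  colorless starchy: 923 × 1/4 = 230.75
  colorless waxy: 923 × 1/4 = 230.75
χ² = Σ (O − E)² / E
  colored starchy: (231 − 230.75)² / 230.75 = 0.0003
  colored waxy: (235 − 230.75)² / 230.75 = 0.0783
  colorless starchy: (224 − 230.75)² / 230.75 = 0.1975
  colorless waxy: (233 − 230.75)² / 230.75 = 0.0219
χ² = 0.0003 + 0.0783 + 0.1975 + 0.0219 = 0.298

0.298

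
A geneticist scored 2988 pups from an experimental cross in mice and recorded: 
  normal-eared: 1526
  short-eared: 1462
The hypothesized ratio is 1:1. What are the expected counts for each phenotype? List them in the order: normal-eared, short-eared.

Expected counts for N = 2988 under a 1:1 ratio (total parts = 2):
  normal-eared: 2988 × 1/2 = 1494
  short-eared: 2988 × 1/2 = 1494

1494, 1494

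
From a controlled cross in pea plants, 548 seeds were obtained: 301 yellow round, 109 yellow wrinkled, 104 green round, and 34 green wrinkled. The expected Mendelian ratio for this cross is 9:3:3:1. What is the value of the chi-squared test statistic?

0.568

The 9:3:3:1 ratio has 16 parts, so with N = 548 the expected counts are:
  yellow round: 548 × 9/16 = 308.25
  yellow wrinkled: 548 × 3/16 = 102.75
  green round: 548 × 3/16 = 102.75
  green wrinkled: 548 × 1/16 = 34.25
χ² = Σ (O − E)² / E
  yellow round: (301 − 308.25)² / 308.25 = 0.1705
  yellow wrinkled: (109 − 102.75)² / 102.75 = 0.3802
  green round: (104 − 102.75)² / 102.75 = 0.0152
  green wrinkled: (34 − 34.25)² / 34.25 = 0.0018
χ² = 0.1705 + 0.3802 + 0.0152 + 0.0018 = 0.5677 ≈ 0.568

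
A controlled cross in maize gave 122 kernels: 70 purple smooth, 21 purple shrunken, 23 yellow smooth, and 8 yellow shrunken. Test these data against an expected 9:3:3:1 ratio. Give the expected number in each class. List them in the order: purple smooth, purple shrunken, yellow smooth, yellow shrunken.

The 9:3:3:1 ratio has 16 parts, so with N = 122 the expected counts are:
  purple smooth: 122 × 9/16 = 68.625
  purple shrunken: 122 × 3/16 = 22.875
  yellow smooth: 122 × 3/16 = 22.875
  yellow shrunken: 122 × 1/16 = 7.625

68.625, 22.875, 22.875, 7.625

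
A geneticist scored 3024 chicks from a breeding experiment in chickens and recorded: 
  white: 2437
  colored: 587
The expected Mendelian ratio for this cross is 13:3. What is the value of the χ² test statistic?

Under the 13:3 hypothesis (Σ ratio = 16, N = 3024):
  white: 3024 × 13/16 = 2457
  colored: 3024 × 3/16 = 567
χ² = Σ (O − E)² / E
  white: (2437 − 2457)² / 2457 = 0.1628
  colored: (587 − 567)² / 567 = 0.7055
χ² = 0.1628 + 0.7055 = 0.8683 ≈ 0.868

0.868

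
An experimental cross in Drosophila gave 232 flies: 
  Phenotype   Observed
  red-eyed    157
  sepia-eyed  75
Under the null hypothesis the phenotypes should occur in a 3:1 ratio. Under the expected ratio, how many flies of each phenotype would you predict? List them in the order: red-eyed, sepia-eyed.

Expected counts for N = 232 under a 3:1 ratio (total parts = 4):
  red-eyed: 232 × 3/4 = 174
  sepia-eyed: 232 × 1/4 = 58

174, 58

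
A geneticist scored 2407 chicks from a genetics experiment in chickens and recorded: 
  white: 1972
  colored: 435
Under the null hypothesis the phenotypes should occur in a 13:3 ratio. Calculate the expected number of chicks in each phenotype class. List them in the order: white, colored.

The 13:3 ratio has 16 parts, so with N = 2407 the expected counts are:
  white: 2407 × 13/16 = 1955.6875
  colored: 2407 × 3/16 = 451.3125

1955.6875, 451.3125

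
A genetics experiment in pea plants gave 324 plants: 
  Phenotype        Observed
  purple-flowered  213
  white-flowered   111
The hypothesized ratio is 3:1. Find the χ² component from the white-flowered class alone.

11.111

Under the 3:1 hypothesis (Σ ratio = 4, N = 324):
  purple-flowered: 324 × 3/4 = 243
  white-flowered: 324 × 1/4 = 81
Contribution of white-flowered: (111 − 81)² / 81 = 11.1111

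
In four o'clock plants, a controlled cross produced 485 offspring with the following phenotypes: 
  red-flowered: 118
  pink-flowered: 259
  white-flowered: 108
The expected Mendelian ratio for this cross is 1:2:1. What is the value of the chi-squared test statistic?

2.658

Under the 1:2:1 hypothesis (Σ ratio = 4, N = 485):
  red-flowered: 485 × 1/4 = 121.25
  pink-flowered: 485 × 2/4 = 242.5
  white-flowered: 485 × 1/4 = 121.25
χ² = Σ (O − E)² / E
  red-flowered: (118 − 121.25)² / 121.25 = 0.0871
  pink-flowered: (259 − 242.5)² / 242.5 = 1.1227
  white-flowered: (108 − 121.25)² / 121.25 = 1.4479
χ² = 0.0871 + 1.1227 + 1.4479 = 2.6577 ≈ 2.658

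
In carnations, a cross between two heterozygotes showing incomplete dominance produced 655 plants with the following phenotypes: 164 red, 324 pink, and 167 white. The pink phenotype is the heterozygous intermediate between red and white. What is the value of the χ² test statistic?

0.102

With incomplete dominance, a heterozygote × heterozygote cross gives a 1:2:1 phenotypic ratio.
Expected counts for N = 655 under a 1:2:1 ratio (total parts = 4):
  red: 655 × 1/4 = 163.75
  pink: 655 × 2/4 = 327.5
  white: 655 × 1/4 = 163.75
χ² = Σ (O − E)² / E
  red: (164 − 163.75)² / 163.75 = 0.0004
  pink: (324 − 327.5)² / 327.5 = 0.0374
  white: (167 − 163.75)² / 163.75 = 0.0645
χ² = 0.0004 + 0.0374 + 0.0645 = 0.1023 ≈ 0.102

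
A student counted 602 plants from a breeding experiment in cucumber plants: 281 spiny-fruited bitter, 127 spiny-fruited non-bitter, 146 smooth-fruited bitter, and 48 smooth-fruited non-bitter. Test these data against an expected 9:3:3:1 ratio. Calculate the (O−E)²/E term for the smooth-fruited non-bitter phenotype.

2.861

Under the 9:3:3:1 hypothesis (Σ ratio = 16, N = 602):
  spiny-fruited bitter: 602 × 9/16 = 338.625
  spiny-fruited non-bitter: 602 × 3/16 = 112.875
  smooth-fruited bitter: 602 × 3/16 = 112.875
  smooth-fruited non-bitter: 602 × 1/16 = 37.625
Contribution of smooth-fruited non-bitter: (48 − 37.625)² / 37.625 = 2.8609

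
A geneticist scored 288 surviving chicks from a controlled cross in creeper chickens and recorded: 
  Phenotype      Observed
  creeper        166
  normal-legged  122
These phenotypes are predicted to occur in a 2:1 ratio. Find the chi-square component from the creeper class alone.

3.521

Total ratio parts = 3. Expected numbers out of 288:
  creeper: 288 × 2/3 = 192
  normal-legged: 288 × 1/3 = 96
Contribution of creeper: (166 − 192)² / 192 = 3.5208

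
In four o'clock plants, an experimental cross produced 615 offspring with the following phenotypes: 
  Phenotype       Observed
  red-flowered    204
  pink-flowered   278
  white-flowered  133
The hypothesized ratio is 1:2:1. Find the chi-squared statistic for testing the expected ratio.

22.054

Expected counts for N = 615 under a 1:2:1 ratio (total parts = 4):
  red-flowered: 615 × 1/4 = 153.75
  pink-flowered: 615 × 2/4 = 307.5
  white-flowered: 615 × 1/4 = 153.75
χ² = Σ (O − E)² / E
  red-flowered: (204 − 153.75)² / 153.75 = 16.4232
  pink-flowered: (278 − 307.5)² / 307.5 = 2.8301
  white-flowered: (133 − 153.75)² / 153.75 = 2.8004
χ² = 16.4232 + 2.8301 + 2.8004 = 22.0537 ≈ 22.054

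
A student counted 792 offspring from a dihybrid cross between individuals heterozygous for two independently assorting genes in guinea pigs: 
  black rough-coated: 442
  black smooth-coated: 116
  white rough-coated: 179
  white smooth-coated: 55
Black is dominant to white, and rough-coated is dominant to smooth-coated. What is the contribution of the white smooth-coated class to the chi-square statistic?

A dihybrid F₂ with independent assortment and complete dominance at both loci gives a 9:3:3:1 phenotypic ratio.
Total ratio parts = 16. Expected numbers out of 792:
  black rough-coated: 792 × 9/16 = 445.5
  black smooth-coated: 792 × 3/16 = 148.5
  white rough-coated: 792 × 3/16 = 148.5
  white smooth-coated: 792 × 1/16 = 49.5
Contribution of white smooth-coated: (55 − 49.5)² / 49.5 = 0.6111

0.611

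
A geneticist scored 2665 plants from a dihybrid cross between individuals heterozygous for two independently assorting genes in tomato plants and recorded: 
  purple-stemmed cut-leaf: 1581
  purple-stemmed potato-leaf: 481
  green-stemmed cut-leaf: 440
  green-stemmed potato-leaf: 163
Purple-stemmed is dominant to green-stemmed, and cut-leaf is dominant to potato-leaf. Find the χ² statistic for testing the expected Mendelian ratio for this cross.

12.383

A dihybrid F₂ with independent assortment and complete dominance at both loci gives a 9:3:3:1 phenotypic ratio.
Expected counts for N = 2665 under a 9:3:3:1 ratio (total parts = 16):
  purple-stemmed cut-leaf: 2665 × 9/16 = 1499.0625
  purple-stemmed potato-leaf: 2665 × 3/16 = 499.6875
  green-stemmed cut-leaf: 2665 × 3/16 = 499.6875
  green-stemmed potato-leaf: 2665 × 1/16 = 166.5625
χ² = Σ (O − E)² / E
  purple-stemmed cut-leaf: (1581 − 1499.0625)² / 1499.0625 = 4.4786
  purple-stemmed potato-leaf: (481 − 499.6875)² / 499.6875 = 0.6989
  green-stemmed cut-leaf: (440 − 499.6875)² / 499.6875 = 7.1297
  green-stemmed potato-leaf: (163 − 166.5625)² / 166.5625 = 0.0762
χ² = 4.4786 + 0.6989 + 7.1297 + 0.0762 = 12.3834 ≈ 12.383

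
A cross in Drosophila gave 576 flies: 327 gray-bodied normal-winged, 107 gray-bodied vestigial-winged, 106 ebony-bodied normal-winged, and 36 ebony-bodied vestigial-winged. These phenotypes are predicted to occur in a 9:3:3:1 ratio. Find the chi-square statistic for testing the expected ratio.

Under the 9:3:3:1 hypothesis (Σ ratio = 16, N = 576):
  gray-bodied normal-winged: 576 × 9/16 = 324
  gray-bodied vestigial-winged: 576 × 3/16 = 108
  ebony-bodied normal-winged: 576 × 3/16 = 108
  ebony-bodied vestigial-winged: 576 × 1/16 = 36
χ² = Σ (O − E)² / E
  gray-bodied normal-winged: (327 − 324)² / 324 = 0.0278
  gray-bodied vestigial-winged: (107 − 108)² / 108 = 0.0093
  ebony-bodied normal-winged: (106 − 108)² / 108 = 0.0370
  ebony-bodied vestigial-winged: (36 − 36)² / 36 = 0.0000
χ² = 0.0278 + 0.0093 + 0.0370 + 0.0000 = 0.0741 ≈ 0.074

0.074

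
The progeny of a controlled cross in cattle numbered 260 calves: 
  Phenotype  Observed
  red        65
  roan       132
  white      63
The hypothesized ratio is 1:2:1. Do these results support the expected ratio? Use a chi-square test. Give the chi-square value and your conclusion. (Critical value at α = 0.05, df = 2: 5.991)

Total ratio parts = 4. Expected numbers out of 260:
  red: 260 × 1/4 = 65
  roan: 260 × 2/4 = 130
  white: 260 × 1/4 = 65
χ² = Σ (O − E)² / E
  red: (65 − 65)² / 65 = 0.0000
  roan: (132 − 130)² / 130 = 0.0308
  white: (63 − 65)² / 65 = 0.0615
χ² = 0.0000 + 0.0308 + 0.0615 = 0.0923 ≈ 0.092
Degrees of freedom = 3 − 1 = 2; critical value at α = 0.05 is 5.991.
Since 0.092 < 5.991, we fail to reject the null hypothesis — the data are consistent with the 1:2:1 ratio.

0.092; consistent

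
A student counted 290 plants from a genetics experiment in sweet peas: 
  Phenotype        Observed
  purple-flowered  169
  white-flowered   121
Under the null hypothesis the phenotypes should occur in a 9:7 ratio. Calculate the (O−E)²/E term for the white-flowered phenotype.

The 9:7 ratio has 16 parts, so with N = 290 the expected counts are:
  purple-flowered: 290 × 9/16 = 163.125
  white-flowered: 290 × 7/16 = 126.875
Contribution of white-flowered: (121 − 126.875)² / 126.875 = 0.2720

0.272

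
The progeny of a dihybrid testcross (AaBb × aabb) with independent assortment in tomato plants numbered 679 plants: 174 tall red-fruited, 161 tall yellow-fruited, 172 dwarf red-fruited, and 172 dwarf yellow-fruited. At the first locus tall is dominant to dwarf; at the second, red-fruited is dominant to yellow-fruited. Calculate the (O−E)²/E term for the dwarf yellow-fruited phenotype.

0.030

A dihybrid testcross with independent assortment gives a 1:1:1:1 ratio.
Total ratio parts = 4. Expected numbers out of 679:
  tall red-fruited: 679 × 1/4 = 169.75
  tall yellow-fruited: 679 × 1/4 = 169.75
  dwarf red-fruited: 679 × 1/4 = 169.75
  dwarf yellow-fruited: 679 × 1/4 = 169.75
Contribution of dwarf yellow-fruited: (172 − 169.75)² / 169.75 = 0.0298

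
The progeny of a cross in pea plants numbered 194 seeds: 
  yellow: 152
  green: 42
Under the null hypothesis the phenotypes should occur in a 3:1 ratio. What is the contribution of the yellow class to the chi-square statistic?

The 3:1 ratio has 4 parts, so with N = 194 the expected counts are:
  yellow: 194 × 3/4 = 145.5
  green: 194 × 1/4 = 48.5
Contribution of yellow: (152 − 145.5)² / 145.5 = 0.2904

0.290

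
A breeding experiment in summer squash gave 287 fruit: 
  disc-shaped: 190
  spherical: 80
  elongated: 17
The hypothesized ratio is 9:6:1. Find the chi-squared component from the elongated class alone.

Under the 9:6:1 hypothesis (Σ ratio = 16, N = 287):
  disc-shaped: 287 × 9/16 = 161.4375
  spherical: 287 × 6/16 = 107.625
  elongated: 287 × 1/16 = 17.9375
Contribution of elongated: (17 − 17.9375)² / 17.9375 = 0.0490

0.049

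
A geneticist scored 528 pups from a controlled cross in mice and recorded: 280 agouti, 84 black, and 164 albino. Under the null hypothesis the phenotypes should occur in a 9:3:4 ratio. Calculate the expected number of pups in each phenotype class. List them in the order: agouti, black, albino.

297, 99, 132

Expected counts for N = 528 under a 9:3:4 ratio (total parts = 16):
  agouti: 528 × 9/16 = 297
  black: 528 × 3/16 = 99
  albino: 528 × 4/16 = 132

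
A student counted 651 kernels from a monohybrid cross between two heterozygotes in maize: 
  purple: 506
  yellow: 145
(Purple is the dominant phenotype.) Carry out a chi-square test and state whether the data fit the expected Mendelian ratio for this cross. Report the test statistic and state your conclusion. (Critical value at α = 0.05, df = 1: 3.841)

For a monohybrid cross between heterozygotes with complete dominance, the expected phenotypic ratio is 3:1.
The 3:1 ratio has 4 parts, so with N = 651 the expected counts are:
  purple: 651 × 3/4 = 488.25
  yellow: 651 × 1/4 = 162.75
χ² = Σ (O − E)² / E
  purple: (506 − 488.25)² / 488.25 = 0.6453
  yellow: (145 − 162.75)² / 162.75 = 1.9359
χ² = 0.6453 + 1.9359 = 2.5812 ≈ 2.581
Degrees of freedom = 2 − 1 = 1; critical value at α = 0.05 is 3.841.
Since 2.581 < 3.841, we fail to reject the null hypothesis — the data are consistent with the 3:1 ratio.

2.581; consistent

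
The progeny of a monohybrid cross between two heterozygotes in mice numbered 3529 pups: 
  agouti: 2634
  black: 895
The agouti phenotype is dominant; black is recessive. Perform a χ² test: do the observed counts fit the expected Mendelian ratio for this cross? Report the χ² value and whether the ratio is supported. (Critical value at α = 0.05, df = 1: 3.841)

0.246; consistent

For a monohybrid cross between heterozygotes with complete dominance, the expected phenotypic ratio is 3:1.
The 3:1 ratio has 4 parts, so with N = 3529 the expected counts are:
  agouti: 3529 × 3/4 = 2646.75
  black: 3529 × 1/4 = 882.25
χ² = Σ (O − E)² / E
  agouti: (2634 − 2646.75)² / 2646.75 = 0.0614
  black: (895 − 882.25)² / 882.25 = 0.1843
χ² = 0.0614 + 0.1843 = 0.2457 ≈ 0.246
Degrees of freedom = 2 − 1 = 1; critical value at α = 0.05 is 3.841.
Since 0.246 < 3.841, we fail to reject the null hypothesis — the data are consistent with the 3:1 ratio.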